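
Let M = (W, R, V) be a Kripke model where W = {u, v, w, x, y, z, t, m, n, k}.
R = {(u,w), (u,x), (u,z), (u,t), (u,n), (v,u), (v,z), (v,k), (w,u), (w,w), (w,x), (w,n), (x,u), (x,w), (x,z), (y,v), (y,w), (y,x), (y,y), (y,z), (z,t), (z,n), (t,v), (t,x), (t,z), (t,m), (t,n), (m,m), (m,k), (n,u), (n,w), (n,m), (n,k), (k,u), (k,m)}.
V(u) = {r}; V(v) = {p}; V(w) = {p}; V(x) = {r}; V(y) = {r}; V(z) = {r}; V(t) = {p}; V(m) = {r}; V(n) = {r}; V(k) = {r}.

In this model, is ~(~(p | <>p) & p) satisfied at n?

Yes

At n: ~(p | <>p) & p is false, so ~(~(p | <>p) & p) is true.
  At n: ~(p | <>p) is false, p is false, so ~(p | <>p) & p is false.
    At n: p | <>p is true, so ~(p | <>p) is false.
      At n: p is false, <>p is true, so p | <>p is true.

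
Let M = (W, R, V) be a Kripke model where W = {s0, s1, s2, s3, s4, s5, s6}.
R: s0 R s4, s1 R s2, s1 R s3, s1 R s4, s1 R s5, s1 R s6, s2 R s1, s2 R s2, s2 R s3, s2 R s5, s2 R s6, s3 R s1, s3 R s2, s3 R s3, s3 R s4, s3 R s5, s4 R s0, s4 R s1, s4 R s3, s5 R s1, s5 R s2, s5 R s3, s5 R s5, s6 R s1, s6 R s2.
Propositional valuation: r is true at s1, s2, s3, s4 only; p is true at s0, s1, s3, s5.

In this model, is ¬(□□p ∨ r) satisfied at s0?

At s0: □□p ∨ r is true, so ¬(□□p ∨ r) is false.
  At s0: □□p is true, r is false, so □□p ∨ r is true.
    At s0: □□p requires □p at every successor {s4}.
      At s4: □p is true.
    So □□p is true at s0.

No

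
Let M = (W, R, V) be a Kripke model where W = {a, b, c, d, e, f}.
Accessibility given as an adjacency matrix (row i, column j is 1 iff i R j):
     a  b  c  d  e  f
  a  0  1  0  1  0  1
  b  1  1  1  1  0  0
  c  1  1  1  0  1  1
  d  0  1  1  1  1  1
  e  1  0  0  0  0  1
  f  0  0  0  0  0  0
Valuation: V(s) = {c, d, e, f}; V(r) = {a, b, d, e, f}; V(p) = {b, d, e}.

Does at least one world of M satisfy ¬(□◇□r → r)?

No

Recall that □ψ holds at a world iff ψ holds at every accessible world, and ◇ψ holds iff ψ holds at some accessible world.
Let φ = ¬(□◇□r → r). Evaluate φ at each world:
  a (successors {b, d, f}): φ is false.
  b (successors {a, b, c, d}): φ is false.
  c (successors {a, b, c, e, f}): φ is false.
  d (successors {b, c, d, e, f}): φ is false.
  e (successors {a, f}): φ is false.
  f (successors ∅): φ is false.
For instance, at b:
  At b: □◇□r → r is true, so ¬(□◇□r → r) is false.
    At b: □◇□r is true, r is true, so □◇□r → r is true.
      At b: □◇□r requires ◇□r at every successor {a, b, c, d}.
        At a: ◇□r is true.
        At b: ◇□r is true.
        At c: ◇□r is true.
        At d: ◇□r is true.
      So □◇□r is true at b.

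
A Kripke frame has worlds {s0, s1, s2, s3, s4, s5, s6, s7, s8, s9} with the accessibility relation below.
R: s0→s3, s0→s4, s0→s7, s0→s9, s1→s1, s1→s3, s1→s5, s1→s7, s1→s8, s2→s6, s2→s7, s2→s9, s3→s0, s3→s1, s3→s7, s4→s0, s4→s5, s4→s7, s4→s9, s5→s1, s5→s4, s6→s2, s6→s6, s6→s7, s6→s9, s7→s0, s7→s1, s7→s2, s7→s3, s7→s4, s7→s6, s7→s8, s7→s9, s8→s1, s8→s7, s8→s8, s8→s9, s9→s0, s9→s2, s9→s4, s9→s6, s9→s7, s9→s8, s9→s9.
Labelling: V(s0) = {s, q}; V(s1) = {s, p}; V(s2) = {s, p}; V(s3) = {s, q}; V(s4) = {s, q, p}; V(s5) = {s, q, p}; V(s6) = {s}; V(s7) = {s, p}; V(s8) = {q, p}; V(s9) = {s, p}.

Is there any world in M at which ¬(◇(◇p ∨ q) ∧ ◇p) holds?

No

Recall that ◇ψ holds at a world iff ψ holds at some accessible world.
Let φ = ¬(◇(◇p ∨ q) ∧ ◇p). Evaluate φ at each world:
  s0 (successors {s3, s4, s7, s9}): φ is false.
  s1 (successors {s1, s3, s5, s7, s8}): φ is false.
  s2 (successors {s6, s7, s9}): φ is false.
  s3 (successors {s0, s1, s7}): φ is false.
  s4 (successors {s0, s5, s7, s9}): φ is false.
  s5 (successors {s1, s4}): φ is false.
  s6 (successors {s2, s6, s7, s9}): φ is false.
  s7 (successors {s0, s1, s2, s3, s4, s6, s8, s9}): φ is false.
  s8 (successors {s1, s7, s8, s9}): φ is false.
  s9 (successors {s0, s2, s4, s6, s7, s8, s9}): φ is false.
For instance, at s2:
  At s2: ◇(◇p ∨ q) ∧ ◇p is true, so ¬(◇(◇p ∨ q) ∧ ◇p) is false.
    At s2: ◇(◇p ∨ q) is true, ◇p is true, so ◇(◇p ∨ q) ∧ ◇p is true.
      At s2: ◇(◇p ∨ q) requires ◇p ∨ q at some successor in {s6, s7, s9}.
        ◇p ∨ q holds at s6, so ◇(◇p ∨ q) is true at s2.
      At s2: ◇p requires p at some successor in {s6, s7, s9}.
        p holds at s7, so ◇p is true at s2.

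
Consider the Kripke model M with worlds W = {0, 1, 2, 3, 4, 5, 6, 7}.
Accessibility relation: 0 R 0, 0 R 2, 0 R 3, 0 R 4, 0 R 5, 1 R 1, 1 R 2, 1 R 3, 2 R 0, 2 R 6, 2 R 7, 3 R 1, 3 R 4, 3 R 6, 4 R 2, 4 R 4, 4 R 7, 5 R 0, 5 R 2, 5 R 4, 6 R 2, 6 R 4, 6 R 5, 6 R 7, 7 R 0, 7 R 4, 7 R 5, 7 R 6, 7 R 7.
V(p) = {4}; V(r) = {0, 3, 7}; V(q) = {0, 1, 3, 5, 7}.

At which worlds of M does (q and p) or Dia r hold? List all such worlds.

Let φ = (q and p) or Dia r. Evaluate φ at each world:
  0 (successors {0, 2, 3, 4, 5}): φ is true.
  1 (successors {1, 2, 3}): φ is true.
  2 (successors {0, 6, 7}): φ is true.
  3 (successors {1, 4, 6}): φ is false.
  4 (successors {2, 4, 7}): φ is true.
  5 (successors {0, 2, 4}): φ is true.
  6 (successors {2, 4, 5, 7}): φ is true.
  7 (successors {0, 4, 5, 6, 7}): φ is true.
For instance, at 7:
  At 7: q and p is false, Dia r is true, so (q and p) or Dia r is true.
    At 7: Dia r requires r at some successor in {0, 4, 5, 6, 7}.
      r holds at 0, so Dia r is true at 7.
Satisfying worlds: {0, 1, 2, 4, 5, 6, 7}

0, 1, 2, 4, 5, 6, 7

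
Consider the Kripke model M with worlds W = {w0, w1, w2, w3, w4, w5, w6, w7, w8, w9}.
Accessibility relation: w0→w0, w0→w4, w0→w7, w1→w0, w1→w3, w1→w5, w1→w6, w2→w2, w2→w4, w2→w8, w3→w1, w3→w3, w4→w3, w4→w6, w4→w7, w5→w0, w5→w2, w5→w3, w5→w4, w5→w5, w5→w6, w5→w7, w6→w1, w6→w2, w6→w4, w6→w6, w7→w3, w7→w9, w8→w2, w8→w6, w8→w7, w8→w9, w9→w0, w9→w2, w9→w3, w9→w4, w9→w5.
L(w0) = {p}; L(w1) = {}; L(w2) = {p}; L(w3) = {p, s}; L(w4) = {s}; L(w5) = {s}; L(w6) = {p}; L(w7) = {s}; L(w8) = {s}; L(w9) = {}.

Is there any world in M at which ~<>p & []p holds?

Let φ = ~<>p & []p. Evaluate φ at each world:
  w0 (successors {w0, w4, w7}): φ is false.
  w1 (successors {w0, w3, w5, w6}): φ is false.
  w2 (successors {w2, w4, w8}): φ is false.
  w3 (successors {w1, w3}): φ is false.
  w4 (successors {w3, w6, w7}): φ is false.
  w5 (successors {w0, w2, w3, w4, w5, w6, w7}): φ is false.
  w6 (successors {w1, w2, w4, w6}): φ is false.
  w7 (successors {w3, w9}): φ is false.
  w8 (successors {w2, w6, w7, w9}): φ is false.
  w9 (successors {w0, w2, w3, w4, w5}): φ is false.
For instance, at w2:
  At w2: ~<>p is false, []p is false, so ~<>p & []p is false.
    At w2: <>p is true, so ~<>p is false.
      At w2: <>p requires p at some successor in {w2, w4, w8}.
        p holds at w2, so <>p is true at w2.
    At w2: []p requires p at every successor {w2, w4, w8}.
      p fails at w4, so []p is false at w2.

No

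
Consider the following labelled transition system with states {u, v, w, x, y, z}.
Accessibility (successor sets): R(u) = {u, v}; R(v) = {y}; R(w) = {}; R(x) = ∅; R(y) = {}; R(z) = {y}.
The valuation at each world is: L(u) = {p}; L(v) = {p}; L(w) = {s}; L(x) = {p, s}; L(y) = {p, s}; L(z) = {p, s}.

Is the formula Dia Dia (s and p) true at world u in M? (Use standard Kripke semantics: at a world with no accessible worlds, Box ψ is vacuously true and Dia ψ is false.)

Yes

Recall that Dia ψ holds at a world iff ψ holds at some accessible world.
At u: Dia Dia (s and p) requires Dia (s and p) at some successor in {u, v}.
  Dia (s and p) holds at v, so Dia Dia (s and p) is true at u.
    At v: Dia (s and p) requires s and p at some successor in {y}.
      s and p holds at y, so Dia (s and p) is true at v.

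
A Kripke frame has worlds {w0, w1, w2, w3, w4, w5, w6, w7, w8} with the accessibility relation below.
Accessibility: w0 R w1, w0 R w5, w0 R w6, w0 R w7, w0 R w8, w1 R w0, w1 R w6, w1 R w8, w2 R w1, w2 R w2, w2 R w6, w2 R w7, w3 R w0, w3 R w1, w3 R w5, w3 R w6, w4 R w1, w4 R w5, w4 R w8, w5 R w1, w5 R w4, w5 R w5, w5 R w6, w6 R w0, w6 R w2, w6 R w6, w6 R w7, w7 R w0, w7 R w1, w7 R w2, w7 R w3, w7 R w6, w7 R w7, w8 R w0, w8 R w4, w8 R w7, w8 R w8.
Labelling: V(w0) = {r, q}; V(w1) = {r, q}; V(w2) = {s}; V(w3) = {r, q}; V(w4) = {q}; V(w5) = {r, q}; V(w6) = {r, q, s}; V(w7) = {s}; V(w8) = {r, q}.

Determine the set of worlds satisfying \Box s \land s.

Let φ = \Box s \land s. Evaluate φ at each world:
  w0 (successors {w1, w5, w6, w7, w8}): φ is false.
  w1 (successors {w0, w6, w8}): φ is false.
  w2 (successors {w1, w2, w6, w7}): φ is false.
  w3 (successors {w0, w1, w5, w6}): φ is false.
  w4 (successors {w1, w5, w8}): φ is false.
  w5 (successors {w1, w4, w5, w6}): φ is false.
  w6 (successors {w0, w2, w6, w7}): φ is false.
  w7 (successors {w0, w1, w2, w3, w6, w7}): φ is false.
  w8 (successors {w0, w4, w7, w8}): φ is false.
For instance, at w2:
  At w2: \Box s is false, s is true, so \Box s \land s is false.
    At w2: \Box s requires s at every successor {w1, w2, w6, w7}.
      s fails at w1, so \Box s is false at w2.
Satisfying worlds: none.

none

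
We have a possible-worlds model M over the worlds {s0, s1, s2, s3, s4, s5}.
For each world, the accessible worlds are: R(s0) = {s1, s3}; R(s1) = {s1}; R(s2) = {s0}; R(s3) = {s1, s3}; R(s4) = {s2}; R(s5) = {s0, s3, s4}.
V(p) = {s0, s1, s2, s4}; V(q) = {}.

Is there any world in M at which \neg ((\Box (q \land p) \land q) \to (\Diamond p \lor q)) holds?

No

Let φ = \neg ((\Box (q \land p) \land q) \to (\Diamond p \lor q)). Evaluate φ at each world:
  s0 (successors {s1, s3}): φ is false.
  s1 (successors {s1}): φ is false.
  s2 (successors {s0}): φ is false.
  s3 (successors {s1, s3}): φ is false.
  s4 (successors {s2}): φ is false.
  s5 (successors {s0, s3, s4}): φ is false.
For instance, at s0:
  At s0: (\Box (q \land p) \land q) \to (\Diamond p \lor q) is true, so \neg ((\Box (q \land p) \land q) \to (\Diamond p \lor q)) is false.
    At s0: \Box (q \land p) \land q is false, \Diamond p \lor q is true, so (\Box (q \land p) \land q) \to (\Diamond p \lor q) is true.
      At s0: \Box (q \land p) is false, q is false, so \Box (q \land p) \land q is false.
      At s0: \Diamond p is true, q is false, so \Diamond p \lor q is true.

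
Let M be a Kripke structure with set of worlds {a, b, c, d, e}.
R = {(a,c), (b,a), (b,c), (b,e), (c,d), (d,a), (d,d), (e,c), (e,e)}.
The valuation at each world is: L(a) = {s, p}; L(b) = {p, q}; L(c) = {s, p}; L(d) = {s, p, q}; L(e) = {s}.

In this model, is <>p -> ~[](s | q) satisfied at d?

At d: <>p is true, ~[](s | q) is false, so <>p -> ~[](s | q) is false.
  At d: <>p requires p at some successor in {a, d}.
    p holds at a, so <>p is true at d.
  At d: [](s | q) is true, so ~[](s | q) is false.
    At d: [](s | q) requires s | q at every successor {a, d}.
      At a: s | q is true.
      At d: s | q is true.
    So [](s | q) is true at d.

No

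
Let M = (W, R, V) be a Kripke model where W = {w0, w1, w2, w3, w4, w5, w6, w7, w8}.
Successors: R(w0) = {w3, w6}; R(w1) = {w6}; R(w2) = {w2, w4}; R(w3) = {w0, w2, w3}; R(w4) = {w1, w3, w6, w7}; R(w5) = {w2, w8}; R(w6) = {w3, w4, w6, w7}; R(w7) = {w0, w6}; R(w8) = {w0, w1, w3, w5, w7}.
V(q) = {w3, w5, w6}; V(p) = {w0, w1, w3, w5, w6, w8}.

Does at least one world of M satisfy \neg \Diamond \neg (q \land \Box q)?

No

Let φ = \neg \Diamond \neg (q \land \Box q). Evaluate φ at each world:
  w0 (successors {w3, w6}): φ is false.
  w1 (successors {w6}): φ is false.
  w2 (successors {w2, w4}): φ is false.
  w3 (successors {w0, w2, w3}): φ is false.
  w4 (successors {w1, w3, w6, w7}): φ is false.
  w5 (successors {w2, w8}): φ is false.
  w6 (successors {w3, w4, w6, w7}): φ is false.
  w7 (successors {w0, w6}): φ is false.
  w8 (successors {w0, w1, w3, w5, w7}): φ is false.
For instance, at w0:
  At w0: \Diamond \neg (q \land \Box q) is true, so \neg \Diamond \neg (q \land \Box q) is false.
    At w0: \Diamond \neg (q \land \Box q) requires \neg (q \land \Box q) at some successor in {w3, w6}.
      \neg (q \land \Box q) holds at w3, so \Diamond \neg (q \land \Box q) is true at w0.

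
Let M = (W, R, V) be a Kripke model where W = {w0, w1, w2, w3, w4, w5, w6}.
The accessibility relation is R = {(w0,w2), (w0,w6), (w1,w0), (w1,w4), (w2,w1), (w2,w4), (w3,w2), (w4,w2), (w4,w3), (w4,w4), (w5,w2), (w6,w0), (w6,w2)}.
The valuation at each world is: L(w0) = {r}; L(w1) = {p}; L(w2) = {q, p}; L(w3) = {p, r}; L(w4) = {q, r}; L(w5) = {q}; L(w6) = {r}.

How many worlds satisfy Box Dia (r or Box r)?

Let φ = Box Dia (r or Box r). Evaluate φ at each world:
  w0 (successors {w2, w6}): φ is true.
  w1 (successors {w0, w4}): φ is true.
  w2 (successors {w1, w4}): φ is true.
  w3 (successors {w2}): φ is true.
  w4 (successors {w2, w3, w4}): φ is false.
  w5 (successors {w2}): φ is true.
  w6 (successors {w0, w2}): φ is true.
For instance, at w4:
  At w4: Box Dia (r or Box r) requires Dia (r or Box r) at every successor {w2, w3, w4}.
    Dia (r or Box r) fails at w3, so Box Dia (r or Box r) is false at w4.
      At w3: Dia (r or Box r) requires r or Box r at some successor in {w2}.
        At w2: r or Box r is false.
      So Dia (r or Box r) is false at w3.
Satisfying worlds: {w0, w1, w2, w3, w5, w6}

6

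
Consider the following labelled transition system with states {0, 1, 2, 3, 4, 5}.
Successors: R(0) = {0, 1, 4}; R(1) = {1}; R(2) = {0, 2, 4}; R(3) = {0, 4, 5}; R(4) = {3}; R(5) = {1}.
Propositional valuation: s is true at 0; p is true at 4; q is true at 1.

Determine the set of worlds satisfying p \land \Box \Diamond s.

4

Let φ = p \land \Box \Diamond s. Evaluate φ at each world:
  0 (successors {0, 1, 4}): φ is false.
  1 (successors {1}): φ is false.
  2 (successors {0, 2, 4}): φ is false.
  3 (successors {0, 4, 5}): φ is false.
  4 (successors {3}): φ is true.
  5 (successors {1}): φ is false.
For instance, at 4:
  At 4: p is true, \Box \Diamond s is true, so p \land \Box \Diamond s is true.
    At 4: \Box \Diamond s requires \Diamond s at every successor {3}.
      At 3: \Diamond s is true.
    So \Box \Diamond s is true at 4.
Satisfying worlds: {4}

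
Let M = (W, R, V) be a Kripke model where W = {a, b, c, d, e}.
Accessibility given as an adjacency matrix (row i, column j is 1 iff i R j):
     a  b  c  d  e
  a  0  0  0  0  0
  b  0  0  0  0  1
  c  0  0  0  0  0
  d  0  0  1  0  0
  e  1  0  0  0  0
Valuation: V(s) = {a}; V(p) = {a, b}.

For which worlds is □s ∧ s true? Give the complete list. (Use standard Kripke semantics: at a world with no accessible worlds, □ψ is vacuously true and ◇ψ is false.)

a

Let φ = □s ∧ s. Evaluate φ at each world:
  a (successors ∅): φ is true.
  b (successors {e}): φ is false.
  c (successors ∅): φ is false.
  d (successors {c}): φ is false.
  e (successors {a}): φ is false.
For instance, at b:
  At b: □s is false, s is false, so □s ∧ s is false.
    At b: □s requires s at every successor {e}.
      s fails at e, so □s is false at b.
Satisfying worlds: {a}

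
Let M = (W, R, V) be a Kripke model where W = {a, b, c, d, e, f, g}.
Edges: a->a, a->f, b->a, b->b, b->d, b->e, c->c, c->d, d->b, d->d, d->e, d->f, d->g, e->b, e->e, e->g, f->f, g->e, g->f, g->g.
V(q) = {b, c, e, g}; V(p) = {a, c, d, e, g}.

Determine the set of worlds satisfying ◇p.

Recall that ◇ψ holds at a world iff ψ holds at some accessible world.
Let φ = ◇p. Evaluate φ at each world:
  a (successors {a, f}): φ is true.
  b (successors {a, b, d, e}): φ is true.
  c (successors {c, d}): φ is true.
  d (successors {b, d, e, f, g}): φ is true.
  e (successors {b, e, g}): φ is true.
  f (successors {f}): φ is false.
  g (successors {e, f, g}): φ is true.
For instance, at b:
  At b: ◇p requires p at some successor in {a, b, d, e}.
    p holds at a, so ◇p is true at b.
Satisfying worlds: {a, b, c, d, e, g}

a, b, c, d, e, g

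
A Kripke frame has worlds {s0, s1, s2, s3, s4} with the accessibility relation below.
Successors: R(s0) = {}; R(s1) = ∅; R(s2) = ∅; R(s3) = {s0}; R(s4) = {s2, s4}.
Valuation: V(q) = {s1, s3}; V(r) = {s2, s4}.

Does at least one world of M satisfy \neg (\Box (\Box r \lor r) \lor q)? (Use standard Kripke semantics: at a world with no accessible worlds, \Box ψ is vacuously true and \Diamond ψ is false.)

Recall that \Box ψ holds at a world iff ψ holds at every accessible world, and \Diamond ψ holds iff ψ holds at some accessible world.
Let φ = \neg (\Box (\Box r \lor r) \lor q). Evaluate φ at each world:
  s0 (successors ∅): φ is false.
  s1 (successors ∅): φ is false.
  s2 (successors ∅): φ is false.
  s3 (successors {s0}): φ is false.
  s4 (successors {s2, s4}): φ is false.
For instance, at s3:
  At s3: \Box (\Box r \lor r) \lor q is true, so \neg (\Box (\Box r \lor r) \lor q) is false.
    At s3: \Box (\Box r \lor r) is true, q is true, so \Box (\Box r \lor r) \lor q is true.
      At s3: \Box (\Box r \lor r) requires \Box r \lor r at every successor {s0}.
        At s0: \Box r \lor r is true.
      So \Box (\Box r \lor r) is true at s3.

No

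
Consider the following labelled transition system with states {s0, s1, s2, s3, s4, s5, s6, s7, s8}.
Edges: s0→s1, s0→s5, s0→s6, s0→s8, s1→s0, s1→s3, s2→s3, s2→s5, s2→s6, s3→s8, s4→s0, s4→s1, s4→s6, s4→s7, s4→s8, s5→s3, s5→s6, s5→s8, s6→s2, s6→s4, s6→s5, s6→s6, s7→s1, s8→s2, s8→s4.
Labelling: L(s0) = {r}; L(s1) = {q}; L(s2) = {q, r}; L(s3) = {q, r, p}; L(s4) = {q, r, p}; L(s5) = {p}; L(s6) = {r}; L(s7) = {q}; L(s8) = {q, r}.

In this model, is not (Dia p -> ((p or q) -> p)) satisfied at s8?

At s8: Dia p -> ((p or q) -> p) is false, so not (Dia p -> ((p or q) -> p)) is true.
  At s8: Dia p is true, (p or q) -> p is false, so Dia p -> ((p or q) -> p) is false.
    At s8: Dia p requires p at some successor in {s2, s4}.
      p holds at s4, so Dia p is true at s8.

Yes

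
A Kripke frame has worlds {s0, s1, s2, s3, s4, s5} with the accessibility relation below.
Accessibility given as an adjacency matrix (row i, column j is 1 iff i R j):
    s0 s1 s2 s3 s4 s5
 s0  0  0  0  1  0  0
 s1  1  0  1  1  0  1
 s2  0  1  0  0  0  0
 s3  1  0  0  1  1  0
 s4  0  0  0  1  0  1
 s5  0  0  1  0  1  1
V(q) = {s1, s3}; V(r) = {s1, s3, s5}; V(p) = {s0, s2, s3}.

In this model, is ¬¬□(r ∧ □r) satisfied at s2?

No

At s2: ¬□(r ∧ □r) is true, so ¬¬□(r ∧ □r) is false.
  At s2: □(r ∧ □r) is false, so ¬□(r ∧ □r) is true.
    At s2: □(r ∧ □r) requires r ∧ □r at every successor {s1}.
      r ∧ □r fails at s1, so □(r ∧ □r) is false at s2.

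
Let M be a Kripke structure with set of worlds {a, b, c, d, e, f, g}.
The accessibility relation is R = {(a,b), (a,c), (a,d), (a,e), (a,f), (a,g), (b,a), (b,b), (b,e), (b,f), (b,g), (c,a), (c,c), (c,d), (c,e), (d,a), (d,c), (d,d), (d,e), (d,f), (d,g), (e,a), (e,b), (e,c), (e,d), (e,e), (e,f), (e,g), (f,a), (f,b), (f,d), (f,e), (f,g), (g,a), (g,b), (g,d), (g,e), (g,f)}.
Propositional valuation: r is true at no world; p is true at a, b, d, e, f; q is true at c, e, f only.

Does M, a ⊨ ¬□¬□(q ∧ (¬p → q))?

No

At a: □¬□(q ∧ (¬p → q)) is true, so ¬□¬□(q ∧ (¬p → q)) is false.
  At a: □¬□(q ∧ (¬p → q)) requires ¬□(q ∧ (¬p → q)) at every successor {b, c, d, e, f, g}.
    At b: ¬□(q ∧ (¬p → q)) is true.
    At c: ¬□(q ∧ (¬p → q)) is true.
    At d: ¬□(q ∧ (¬p → q)) is true.
    At e: ¬□(q ∧ (¬p → q)) is true.
    At f: ¬□(q ∧ (¬p → q)) is true.
    At g: ¬□(q ∧ (¬p → q)) is true.
  So □¬□(q ∧ (¬p → q)) is true at a.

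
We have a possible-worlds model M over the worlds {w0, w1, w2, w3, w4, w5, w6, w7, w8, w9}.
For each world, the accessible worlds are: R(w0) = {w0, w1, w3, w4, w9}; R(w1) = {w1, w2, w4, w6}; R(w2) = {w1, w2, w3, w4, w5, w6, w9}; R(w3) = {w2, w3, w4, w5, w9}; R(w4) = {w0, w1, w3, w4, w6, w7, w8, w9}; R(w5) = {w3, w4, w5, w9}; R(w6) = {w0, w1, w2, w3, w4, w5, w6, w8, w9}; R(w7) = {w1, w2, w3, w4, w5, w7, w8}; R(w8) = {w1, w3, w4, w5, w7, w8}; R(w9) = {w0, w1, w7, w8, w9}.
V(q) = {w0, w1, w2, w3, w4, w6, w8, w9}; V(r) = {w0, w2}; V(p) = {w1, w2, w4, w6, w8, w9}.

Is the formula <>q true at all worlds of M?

Let φ = <>q. Evaluate φ at each world:
  w0 (successors {w0, w1, w3, w4, w9}): φ is true.
  w1 (successors {w1, w2, w4, w6}): φ is true.
  w2 (successors {w1, w2, w3, w4, w5, w6, w9}): φ is true.
  w3 (successors {w2, w3, w4, w5, w9}): φ is true.
  w4 (successors {w0, w1, w3, w4, w6, w7, w8, w9}): φ is true.
  w5 (successors {w3, w4, w5, w9}): φ is true.
  w6 (successors {w0, w1, w2, w3, w4, w5, w6, w8, w9}): φ is true.
  w7 (successors {w1, w2, w3, w4, w5, w7, w8}): φ is true.
  w8 (successors {w1, w3, w4, w5, w7, w8}): φ is true.
  w9 (successors {w0, w1, w7, w8, w9}): φ is true.
For instance, at w9:
  At w9: <>q requires q at some successor in {w0, w1, w7, w8, w9}.
    q holds at w0, so <>q is true at w9.

Yes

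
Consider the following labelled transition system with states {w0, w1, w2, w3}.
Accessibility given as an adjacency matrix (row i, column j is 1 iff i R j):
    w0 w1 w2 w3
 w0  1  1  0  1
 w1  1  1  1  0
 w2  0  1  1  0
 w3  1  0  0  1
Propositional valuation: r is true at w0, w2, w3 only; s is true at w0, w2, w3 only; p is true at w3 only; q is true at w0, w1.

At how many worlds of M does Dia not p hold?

4

Recall that Dia ψ holds at a world iff ψ holds at some accessible world.
Let φ = Dia not p. Evaluate φ at each world:
  w0 (successors {w0, w1, w3}): φ is true.
  w1 (successors {w0, w1, w2}): φ is true.
  w2 (successors {w1, w2}): φ is true.
  w3 (successors {w0, w3}): φ is true.
For instance, at w1:
  At w1: Dia not p requires not p at some successor in {w0, w1, w2}.
    not p holds at w0, so Dia not p is true at w1.
Satisfying worlds: {w0, w1, w2, w3}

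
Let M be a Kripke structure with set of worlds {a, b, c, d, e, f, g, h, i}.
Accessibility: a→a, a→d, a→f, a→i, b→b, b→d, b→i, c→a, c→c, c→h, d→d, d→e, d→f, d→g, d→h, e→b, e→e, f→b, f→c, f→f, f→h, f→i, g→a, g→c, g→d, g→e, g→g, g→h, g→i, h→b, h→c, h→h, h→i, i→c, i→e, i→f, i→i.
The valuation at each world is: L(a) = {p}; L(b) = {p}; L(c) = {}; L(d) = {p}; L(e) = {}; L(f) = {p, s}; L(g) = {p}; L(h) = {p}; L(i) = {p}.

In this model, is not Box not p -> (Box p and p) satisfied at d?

No

At d: not Box not p is true, Box p and p is false, so not Box not p -> (Box p and p) is false.
  At d: Box not p is false, so not Box not p is true.
    At d: Box not p requires not p at every successor {d, e, f, g, h}.
      not p fails at d, so Box not p is false at d.
  At d: Box p is false, p is true, so Box p and p is false.
    At d: Box p requires p at every successor {d, e, f, g, h}.
      p fails at e, so Box p is false at d.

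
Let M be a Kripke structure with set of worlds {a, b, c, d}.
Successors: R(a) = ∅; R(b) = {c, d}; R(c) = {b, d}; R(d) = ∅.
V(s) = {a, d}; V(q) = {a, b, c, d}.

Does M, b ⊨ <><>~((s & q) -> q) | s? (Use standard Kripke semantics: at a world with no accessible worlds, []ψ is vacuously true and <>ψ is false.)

No

At b: <><>~((s & q) -> q) is false, s is false, so <><>~((s & q) -> q) | s is false.
  At b: <><>~((s & q) -> q) requires <>~((s & q) -> q) at some successor in {c, d}.
    At c: <>~((s & q) -> q) is false.
    At d: <>~((s & q) -> q) is false.
  So <><>~((s & q) -> q) is false at b.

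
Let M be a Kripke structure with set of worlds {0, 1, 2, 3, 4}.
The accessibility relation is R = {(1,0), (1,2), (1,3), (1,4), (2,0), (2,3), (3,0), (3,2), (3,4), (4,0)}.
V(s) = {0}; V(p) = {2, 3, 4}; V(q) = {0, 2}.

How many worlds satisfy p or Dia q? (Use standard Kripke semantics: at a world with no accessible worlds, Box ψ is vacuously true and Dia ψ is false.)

Let φ = p or Dia q. Evaluate φ at each world:
  0 (successors ∅): φ is false.
  1 (successors {0, 2, 3, 4}): φ is true.
  2 (successors {0, 3}): φ is true.
  3 (successors {0, 2, 4}): φ is true.
  4 (successors {0}): φ is true.
For instance, at 3:
  At 3: p is true, Dia q is true, so p or Dia q is true.
    At 3: Dia q requires q at some successor in {0, 2, 4}.
      q holds at 0, so Dia q is true at 3.
Satisfying worlds: {1, 2, 3, 4}

4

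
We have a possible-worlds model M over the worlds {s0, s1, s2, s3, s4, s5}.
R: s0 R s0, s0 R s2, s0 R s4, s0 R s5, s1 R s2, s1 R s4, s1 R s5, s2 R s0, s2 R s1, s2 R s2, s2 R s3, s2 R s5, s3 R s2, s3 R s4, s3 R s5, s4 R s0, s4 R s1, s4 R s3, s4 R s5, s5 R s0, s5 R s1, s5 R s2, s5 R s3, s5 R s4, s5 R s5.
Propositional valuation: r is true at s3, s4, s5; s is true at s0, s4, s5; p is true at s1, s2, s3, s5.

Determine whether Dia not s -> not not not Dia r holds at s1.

At s1: Dia not s is true, not not not Dia r is false, so Dia not s -> not not not Dia r is false.
  At s1: Dia not s requires not s at some successor in {s2, s4, s5}.
    not s holds at s2, so Dia not s is true at s1.
  At s1: not not Dia r is true, so not not not Dia r is false.
    At s1: not Dia r is false, so not not Dia r is true.
      At s1: Dia r is true, so not Dia r is false.

No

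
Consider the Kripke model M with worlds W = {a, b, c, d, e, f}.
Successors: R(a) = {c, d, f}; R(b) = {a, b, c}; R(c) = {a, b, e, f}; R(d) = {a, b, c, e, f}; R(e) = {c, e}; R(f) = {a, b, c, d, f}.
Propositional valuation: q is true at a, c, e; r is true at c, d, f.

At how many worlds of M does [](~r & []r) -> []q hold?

Let φ = [](~r & []r) -> []q. Evaluate φ at each world:
  a (successors {c, d, f}): φ is true.
  b (successors {a, b, c}): φ is true.
  c (successors {a, b, e, f}): φ is true.
  d (successors {a, b, c, e, f}): φ is true.
  e (successors {c, e}): φ is true.
  f (successors {a, b, c, d, f}): φ is true.
For instance, at b:
  At b: [](~r & []r) is false, []q is false, so [](~r & []r) -> []q is true.
    At b: [](~r & []r) requires ~r & []r at every successor {a, b, c}.
      ~r & []r fails at b, so [](~r & []r) is false at b.
    At b: []q requires q at every successor {a, b, c}.
      q fails at b, so []q is false at b.
Satisfying worlds: {a, b, c, d, e, f}

6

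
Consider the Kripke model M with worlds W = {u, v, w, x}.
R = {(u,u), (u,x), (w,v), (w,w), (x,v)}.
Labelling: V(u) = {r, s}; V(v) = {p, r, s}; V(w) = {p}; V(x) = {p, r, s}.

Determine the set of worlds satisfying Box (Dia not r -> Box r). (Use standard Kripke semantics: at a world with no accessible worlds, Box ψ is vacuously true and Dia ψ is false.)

Let φ = Box (Dia not r -> Box r). Evaluate φ at each world:
  u (successors {u, x}): φ is true.
  v (successors ∅): φ is true.
  w (successors {v, w}): φ is false.
  x (successors {v}): φ is true.
For instance, at x:
  At x: Box (Dia not r -> Box r) requires Dia not r -> Box r at every successor {v}.
      At v: Dia not r is false, Box r is true, so Dia not r -> Box r is true.
  So Box (Dia not r -> Box r) is true at x.
Satisfying worlds: {u, v, x}

u, v, x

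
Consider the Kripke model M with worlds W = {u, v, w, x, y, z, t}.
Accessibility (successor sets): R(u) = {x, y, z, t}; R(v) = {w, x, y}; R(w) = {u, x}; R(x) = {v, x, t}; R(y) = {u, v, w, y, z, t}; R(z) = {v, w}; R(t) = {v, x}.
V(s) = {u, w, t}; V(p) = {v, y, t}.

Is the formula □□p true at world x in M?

At x: □□p requires □p at every successor {v, x, t}.
  □p fails at v, so □□p is false at x.
    At v: □p requires p at every successor {w, x, y}.
      p fails at w, so □p is false at v.

No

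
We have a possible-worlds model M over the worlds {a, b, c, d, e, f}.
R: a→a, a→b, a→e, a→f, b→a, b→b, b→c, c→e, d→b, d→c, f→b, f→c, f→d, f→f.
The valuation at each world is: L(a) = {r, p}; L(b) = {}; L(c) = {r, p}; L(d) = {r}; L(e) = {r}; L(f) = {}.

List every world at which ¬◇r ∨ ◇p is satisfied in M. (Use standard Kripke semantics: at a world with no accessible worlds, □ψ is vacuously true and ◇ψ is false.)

a, b, d, e, f

Recall that ◇ψ holds at a world iff ψ holds at some accessible world.
Let φ = ¬◇r ∨ ◇p. Evaluate φ at each world:
  a (successors {a, b, e, f}): φ is true.
  b (successors {a, b, c}): φ is true.
  c (successors {e}): φ is false.
  d (successors {b, c}): φ is true.
  e (successors ∅): φ is true.
  f (successors {b, c, d, f}): φ is true.
For instance, at d:
  At d: ¬◇r is false, ◇p is true, so ¬◇r ∨ ◇p is true.
    At d: ◇r is true, so ¬◇r is false.
      At d: ◇r requires r at some successor in {b, c}.
        r holds at c, so ◇r is true at d.
    At d: ◇p requires p at some successor in {b, c}.
      p holds at c, so ◇p is true at d.
Satisfying worlds: {a, b, d, e, f}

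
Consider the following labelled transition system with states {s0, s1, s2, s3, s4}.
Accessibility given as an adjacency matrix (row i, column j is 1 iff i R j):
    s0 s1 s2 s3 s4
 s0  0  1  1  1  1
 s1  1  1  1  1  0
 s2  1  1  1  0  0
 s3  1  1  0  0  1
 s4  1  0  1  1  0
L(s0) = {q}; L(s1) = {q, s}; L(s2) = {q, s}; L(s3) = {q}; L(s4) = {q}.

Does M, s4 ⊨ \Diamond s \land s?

Recall that \Diamond ψ holds at a world iff ψ holds at some accessible world.
At s4: \Diamond s is true, s is false, so \Diamond s \land s is false.
  At s4: \Diamond s requires s at some successor in {s0, s2, s3}.
    s holds at s2, so \Diamond s is true at s4.

No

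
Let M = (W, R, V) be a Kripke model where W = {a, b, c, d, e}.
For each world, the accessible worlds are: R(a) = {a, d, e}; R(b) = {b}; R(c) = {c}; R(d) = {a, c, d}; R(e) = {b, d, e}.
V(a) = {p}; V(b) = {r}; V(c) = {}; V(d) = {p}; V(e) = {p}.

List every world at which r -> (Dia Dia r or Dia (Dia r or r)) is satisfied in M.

a, b, c, d, e

Recall that Dia ψ holds at a world iff ψ holds at some accessible world.
Let φ = r -> (Dia Dia r or Dia (Dia r or r)). Evaluate φ at each world:
  a (successors {a, d, e}): φ is true.
  b (successors {b}): φ is true.
  c (successors {c}): φ is true.
  d (successors {a, c, d}): φ is true.
  e (successors {b, d, e}): φ is true.
For instance, at b:
  At b: r is true, Dia Dia r or Dia (Dia r or r) is true, so r -> (Dia Dia r or Dia (Dia r or r)) is true.
    At b: Dia Dia r is true, Dia (Dia r or r) is true, so Dia Dia r or Dia (Dia r or r) is true.
      At b: Dia Dia r requires Dia r at some successor in {b}.
        Dia r holds at b, so Dia Dia r is true at b.
      At b: Dia (Dia r or r) requires Dia r or r at some successor in {b}.
        Dia r or r holds at b, so Dia (Dia r or r) is true at b.
Satisfying worlds: {a, b, c, d, e}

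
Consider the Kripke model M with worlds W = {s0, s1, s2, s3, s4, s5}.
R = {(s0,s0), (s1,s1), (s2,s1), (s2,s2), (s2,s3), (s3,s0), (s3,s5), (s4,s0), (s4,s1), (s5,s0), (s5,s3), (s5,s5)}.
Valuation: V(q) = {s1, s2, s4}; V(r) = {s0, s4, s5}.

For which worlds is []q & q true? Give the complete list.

s1

Let φ = []q & q. Evaluate φ at each world:
  s0 (successors {s0}): φ is false.
  s1 (successors {s1}): φ is true.
  s2 (successors {s1, s2, s3}): φ is false.
  s3 (successors {s0, s5}): φ is false.
  s4 (successors {s0, s1}): φ is false.
  s5 (successors {s0, s3, s5}): φ is false.
For instance, at s2:
  At s2: []q is false, q is true, so []q & q is false.
    At s2: []q requires q at every successor {s1, s2, s3}.
      q fails at s3, so []q is false at s2.
Satisfying worlds: {s1}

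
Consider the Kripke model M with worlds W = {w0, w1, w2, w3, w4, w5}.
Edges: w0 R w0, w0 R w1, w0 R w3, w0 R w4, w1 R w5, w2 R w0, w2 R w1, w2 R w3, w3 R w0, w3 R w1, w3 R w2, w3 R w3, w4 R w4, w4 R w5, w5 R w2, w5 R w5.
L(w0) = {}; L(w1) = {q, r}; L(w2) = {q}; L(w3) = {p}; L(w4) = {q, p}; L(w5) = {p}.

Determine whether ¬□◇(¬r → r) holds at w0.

At w0: □◇(¬r → r) is false, so ¬□◇(¬r → r) is true.
  At w0: □◇(¬r → r) requires ◇(¬r → r) at every successor {w0, w1, w3, w4}.
    ◇(¬r → r) fails at w1, so □◇(¬r → r) is false at w0.
      At w1: ◇(¬r → r) requires ¬r → r at some successor in {w5}.
        At w5: ¬r → r is false.
      So ◇(¬r → r) is false at w1.

Yes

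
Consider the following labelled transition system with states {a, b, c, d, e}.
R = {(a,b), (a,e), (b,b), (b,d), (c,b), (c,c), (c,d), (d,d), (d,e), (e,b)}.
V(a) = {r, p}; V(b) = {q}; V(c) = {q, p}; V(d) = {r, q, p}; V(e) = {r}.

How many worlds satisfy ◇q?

Recall that ◇ψ holds at a world iff ψ holds at some accessible world.
Let φ = ◇q. Evaluate φ at each world:
  a (successors {b, e}): φ is true.
  b (successors {b, d}): φ is true.
  c (successors {b, c, d}): φ is true.
  d (successors {d, e}): φ is true.
  e (successors {b}): φ is true.
For instance, at d:
  At d: ◇q requires q at some successor in {d, e}.
    q holds at d, so ◇q is true at d.
Satisfying worlds: {a, b, c, d, e}

5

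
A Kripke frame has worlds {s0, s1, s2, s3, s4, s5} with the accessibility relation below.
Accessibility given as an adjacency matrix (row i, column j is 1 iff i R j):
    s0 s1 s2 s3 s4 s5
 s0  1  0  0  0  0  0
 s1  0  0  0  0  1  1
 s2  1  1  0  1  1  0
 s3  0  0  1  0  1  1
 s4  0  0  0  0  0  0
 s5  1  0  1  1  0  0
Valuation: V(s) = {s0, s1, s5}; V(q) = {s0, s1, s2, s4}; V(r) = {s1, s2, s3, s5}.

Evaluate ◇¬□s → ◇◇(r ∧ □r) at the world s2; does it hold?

No

At s2: ◇¬□s is true, ◇◇(r ∧ □r) is false, so ◇¬□s → ◇◇(r ∧ □r) is false.
  At s2: ◇¬□s requires ¬□s at some successor in {s0, s1, s3, s4}.
    ¬□s holds at s1, so ◇¬□s is true at s2.
      At s1: □s is false, so ¬□s is true.
  At s2: ◇◇(r ∧ □r) requires ◇(r ∧ □r) at some successor in {s0, s1, s3, s4}.
    At s0: ◇(r ∧ □r) is false.
    At s1: ◇(r ∧ □r) is false.
    At s3: ◇(r ∧ □r) is false.
    At s4: ◇(r ∧ □r) is false.
  So ◇◇(r ∧ □r) is false at s2.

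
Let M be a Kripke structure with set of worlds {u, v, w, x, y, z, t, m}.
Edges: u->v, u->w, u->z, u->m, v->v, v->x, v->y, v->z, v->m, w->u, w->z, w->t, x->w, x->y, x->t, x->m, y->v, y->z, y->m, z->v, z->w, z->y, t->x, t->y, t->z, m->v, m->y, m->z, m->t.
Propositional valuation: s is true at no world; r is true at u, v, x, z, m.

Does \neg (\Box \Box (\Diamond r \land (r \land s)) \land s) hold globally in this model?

Let φ = \neg (\Box \Box (\Diamond r \land (r \land s)) \land s). Evaluate φ at each world:
  u (successors {v, w, z, m}): φ is true.
  v (successors {v, x, y, z, m}): φ is true.
  w (successors {u, z, t}): φ is true.
  x (successors {w, y, t, m}): φ is true.
  y (successors {v, z, m}): φ is true.
  z (successors {v, w, y}): φ is true.
  t (successors {x, y, z}): φ is true.
  m (successors {v, y, z, t}): φ is true.
For instance, at t:
  At t: \Box \Box (\Diamond r \land (r \land s)) \land s is false, so \neg (\Box \Box (\Diamond r \land (r \land s)) \land s) is true.
    At t: \Box \Box (\Diamond r \land (r \land s)) is false, s is false, so \Box \Box (\Diamond r \land (r \land s)) \land s is false.
      At t: \Box \Box (\Diamond r \land (r \land s)) requires \Box (\Diamond r \land (r \land s)) at every successor {x, y, z}.
        \Box (\Diamond r \land (r \land s)) fails at x, so \Box \Box (\Diamond r \land (r \land s)) is false at t.

Yes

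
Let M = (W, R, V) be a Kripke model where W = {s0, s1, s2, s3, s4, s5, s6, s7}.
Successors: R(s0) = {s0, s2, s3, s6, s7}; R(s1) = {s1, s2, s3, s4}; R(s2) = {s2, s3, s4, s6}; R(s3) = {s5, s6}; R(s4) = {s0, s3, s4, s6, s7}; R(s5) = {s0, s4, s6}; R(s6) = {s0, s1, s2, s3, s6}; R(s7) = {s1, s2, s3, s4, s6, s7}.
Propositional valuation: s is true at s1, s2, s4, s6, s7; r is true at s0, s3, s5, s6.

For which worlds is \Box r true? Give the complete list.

Let φ = \Box r. Evaluate φ at each world:
  s0 (successors {s0, s2, s3, s6, s7}): φ is false.
  s1 (successors {s1, s2, s3, s4}): φ is false.
  s2 (successors {s2, s3, s4, s6}): φ is false.
  s3 (successors {s5, s6}): φ is true.
  s4 (successors {s0, s3, s4, s6, s7}): φ is false.
  s5 (successors {s0, s4, s6}): φ is false.
  s6 (successors {s0, s1, s2, s3, s6}): φ is false.
  s7 (successors {s1, s2, s3, s4, s6, s7}): φ is false.
For instance, at s5:
  At s5: \Box r requires r at every successor {s0, s4, s6}.
    r fails at s4, so \Box r is false at s5.
Satisfying worlds: {s3}

s3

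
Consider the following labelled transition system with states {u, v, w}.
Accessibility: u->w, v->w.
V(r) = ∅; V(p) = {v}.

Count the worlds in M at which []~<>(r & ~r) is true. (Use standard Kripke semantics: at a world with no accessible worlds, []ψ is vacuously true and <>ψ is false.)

3

Let φ = []~<>(r & ~r). Evaluate φ at each world:
  u (successors {w}): φ is true.
  v (successors {w}): φ is true.
  w (successors ∅): φ is true.
For instance, at v:
  At v: []~<>(r & ~r) requires ~<>(r & ~r) at every successor {w}.
      At w: <>(r & ~r) is false, so ~<>(r & ~r) is true.
  So []~<>(r & ~r) is true at v.
Satisfying worlds: {u, v, w}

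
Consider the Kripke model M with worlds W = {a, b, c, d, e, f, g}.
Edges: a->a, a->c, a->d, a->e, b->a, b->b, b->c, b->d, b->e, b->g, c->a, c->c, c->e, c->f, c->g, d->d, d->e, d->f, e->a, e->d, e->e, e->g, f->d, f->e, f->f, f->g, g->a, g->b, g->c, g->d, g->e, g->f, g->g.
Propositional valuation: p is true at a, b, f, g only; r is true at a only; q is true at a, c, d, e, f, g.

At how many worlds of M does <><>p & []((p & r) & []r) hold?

0

Let φ = <><>p & []((p & r) & []r). Evaluate φ at each world:
  a (successors {a, c, d, e}): φ is false.
  b (successors {a, b, c, d, e, g}): φ is false.
  c (successors {a, c, e, f, g}): φ is false.
  d (successors {d, e, f}): φ is false.
  e (successors {a, d, e, g}): φ is false.
  f (successors {d, e, f, g}): φ is false.
  g (successors {a, b, c, d, e, f, g}): φ is false.
For instance, at b:
  At b: <><>p is true, []((p & r) & []r) is false, so <><>p & []((p & r) & []r) is false.
    At b: <><>p requires <>p at some successor in {a, b, c, d, e, g}.
      <>p holds at a, so <><>p is true at b.
    At b: []((p & r) & []r) requires (p & r) & []r at every successor {a, b, c, d, e, g}.
      (p & r) & []r fails at a, so []((p & r) & []r) is false at b.
Satisfying worlds: none.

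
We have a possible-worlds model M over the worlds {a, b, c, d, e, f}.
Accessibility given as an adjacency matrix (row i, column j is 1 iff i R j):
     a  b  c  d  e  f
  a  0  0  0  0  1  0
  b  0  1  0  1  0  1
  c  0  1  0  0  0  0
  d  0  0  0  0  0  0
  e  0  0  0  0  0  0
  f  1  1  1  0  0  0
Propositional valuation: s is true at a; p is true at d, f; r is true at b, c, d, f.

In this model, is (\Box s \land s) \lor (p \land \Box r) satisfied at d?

At d: \Box s \land s is false, p \land \Box r is true, so (\Box s \land s) \lor (p \land \Box r) is true.
  At d: \Box s is true, s is false, so \Box s \land s is false.
    At d: no accessible worlds, so \Box s holds vacuously.
  At d: p is true, \Box r is true, so p \land \Box r is true.
    At d: no accessible worlds, so \Box r holds vacuously.

Yes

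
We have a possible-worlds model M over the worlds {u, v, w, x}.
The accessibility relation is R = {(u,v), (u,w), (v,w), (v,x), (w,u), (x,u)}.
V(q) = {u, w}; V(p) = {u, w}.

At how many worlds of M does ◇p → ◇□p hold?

2

Let φ = ◇p → ◇□p. Evaluate φ at each world:
  u (successors {v, w}): φ is true.
  v (successors {w, x}): φ is true.
  w (successors {u}): φ is false.
  x (successors {u}): φ is false.
For instance, at u:
  At u: ◇p is true, ◇□p is true, so ◇p → ◇□p is true.
    At u: ◇p requires p at some successor in {v, w}.
      p holds at w, so ◇p is true at u.
    At u: ◇□p requires □p at some successor in {v, w}.
      □p holds at w, so ◇□p is true at u.
Satisfying worlds: {u, v}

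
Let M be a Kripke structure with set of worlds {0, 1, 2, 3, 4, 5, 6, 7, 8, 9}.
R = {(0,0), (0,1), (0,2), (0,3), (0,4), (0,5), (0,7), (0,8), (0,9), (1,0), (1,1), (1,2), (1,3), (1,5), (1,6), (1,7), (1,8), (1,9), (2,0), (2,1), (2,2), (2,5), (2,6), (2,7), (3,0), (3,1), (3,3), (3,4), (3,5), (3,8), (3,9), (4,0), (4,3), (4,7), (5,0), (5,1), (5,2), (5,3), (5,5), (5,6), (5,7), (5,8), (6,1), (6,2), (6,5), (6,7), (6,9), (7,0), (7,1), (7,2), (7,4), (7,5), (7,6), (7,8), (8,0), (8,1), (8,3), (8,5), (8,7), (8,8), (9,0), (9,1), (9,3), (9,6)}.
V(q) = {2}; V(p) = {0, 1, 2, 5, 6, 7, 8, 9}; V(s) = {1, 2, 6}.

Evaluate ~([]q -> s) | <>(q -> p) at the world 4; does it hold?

At 4: ~([]q -> s) is false, <>(q -> p) is true, so ~([]q -> s) | <>(q -> p) is true.
  At 4: []q -> s is true, so ~([]q -> s) is false.
    At 4: []q is false, s is false, so []q -> s is true.
      At 4: []q requires q at every successor {0, 3, 7}.
        q fails at 0, so []q is false at 4.
  At 4: <>(q -> p) requires q -> p at some successor in {0, 3, 7}.
    q -> p holds at 0, so <>(q -> p) is true at 4.

Yes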